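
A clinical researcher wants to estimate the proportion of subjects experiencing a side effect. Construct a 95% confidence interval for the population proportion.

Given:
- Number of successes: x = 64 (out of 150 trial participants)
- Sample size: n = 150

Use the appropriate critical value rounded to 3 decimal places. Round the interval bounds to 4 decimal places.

Sample proportion: p̂ = 64/150 = 0.426667

Check conditions for normal approximation:
  np̂ = 64 ≥ 10 ✓
  n(1-p̂) = 86 ≥ 10 ✓

The sample is large enough, so use a z-interval (normal approximation) for the proportion.

For 95% confidence, z* = 1.96 (from standard normal table)

Standard error: SE = √(p̂(1-p̂)/n) = √(0.426667×0.573333/150) = 0.04038335

Margin of error: E = z* × SE = 1.96 × 0.04038335 = 0.079151

Z-interval: p̂ ± E = 0.426667 ± 0.079151 = (0.347515, 0.505818)

Rounded to 4 decimal places:

(0.3475, 0.5058)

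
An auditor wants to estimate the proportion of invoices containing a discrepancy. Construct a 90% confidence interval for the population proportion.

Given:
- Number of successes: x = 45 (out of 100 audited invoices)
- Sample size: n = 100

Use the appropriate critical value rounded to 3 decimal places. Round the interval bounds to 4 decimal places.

Sample proportion: p̂ = 45/100 = 0.450000

Check conditions for normal approximation:
  np̂ = 45 ≥ 10 ✓
  n(1-p̂) = 55 ≥ 10 ✓

The sample is large enough, so use a z-interval (normal approximation) for the proportion.

For 90% confidence, z* = 1.645 (from standard normal table)

Standard error: SE = √(p̂(1-p̂)/n) = √(0.450000×0.550000/100) = 0.04974937

Margin of error: E = z* × SE = 1.645 × 0.04974937 = 0.081838

Z-interval: p̂ ± E = 0.450000 ± 0.081838 = (0.368162, 0.531838)

Rounded to 4 decimal places:

(0.3682, 0.5318)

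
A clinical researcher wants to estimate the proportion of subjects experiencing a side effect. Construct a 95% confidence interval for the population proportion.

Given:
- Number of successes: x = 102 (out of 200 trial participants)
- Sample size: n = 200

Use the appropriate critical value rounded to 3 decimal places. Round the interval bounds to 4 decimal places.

Sample proportion: p̂ = 102/200 = 0.510000

Check conditions for normal approximation:
  np̂ = 102 ≥ 10 ✓
  n(1-p̂) = 98 ≥ 10 ✓

The sample is large enough, so use a z-interval (normal approximation) for the proportion.

For 95% confidence, z* = 1.96 (from standard normal table)

Standard error: SE = √(p̂(1-p̂)/n) = √(0.510000×0.490000/200) = 0.03534827

Margin of error: E = z* × SE = 1.96 × 0.03534827 = 0.069283

Z-interval: p̂ ± E = 0.510000 ± 0.069283 = (0.440717, 0.579283)

Rounded to 4 decimal places:

(0.4407, 0.5793)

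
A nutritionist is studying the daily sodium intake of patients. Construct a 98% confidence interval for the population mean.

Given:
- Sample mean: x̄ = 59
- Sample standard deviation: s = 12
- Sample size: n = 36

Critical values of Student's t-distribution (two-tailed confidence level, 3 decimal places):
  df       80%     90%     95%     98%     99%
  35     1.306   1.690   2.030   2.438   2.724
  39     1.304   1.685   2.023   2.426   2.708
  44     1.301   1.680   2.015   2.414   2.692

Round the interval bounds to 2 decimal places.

The population standard deviation σ is unknown (only the sample standard deviation s is given), so use a t-interval with df = n - 1 = 36 - 1 = 35.

For 98% confidence with df = 35, t* = 2.438 (from t-table)

Standard error: SE = s/√n = 12/√36 = 2.000000

Margin of error: E = t* × SE = 2.438 × 2.000000 = 4.8760

T-interval: x̄ ± E = 59 ± 4.8760 = (54.1240, 63.8760)

Rounded to 2 decimal places:

(54.12, 63.88)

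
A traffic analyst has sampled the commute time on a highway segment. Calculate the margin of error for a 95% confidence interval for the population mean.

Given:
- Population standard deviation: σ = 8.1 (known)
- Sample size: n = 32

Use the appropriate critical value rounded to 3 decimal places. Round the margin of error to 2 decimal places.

The population standard deviation σ is known, so use the z-interval margin of error formula.

For 95% confidence, z* = 1.96 (from standard normal table)

Margin of error formula for z-interval: E = z* × σ/√n

E = 1.96 × 8.1/√32
  = 1.96 × 1.431891
  = 2.8065

Rounded to 2 decimal places:

2.81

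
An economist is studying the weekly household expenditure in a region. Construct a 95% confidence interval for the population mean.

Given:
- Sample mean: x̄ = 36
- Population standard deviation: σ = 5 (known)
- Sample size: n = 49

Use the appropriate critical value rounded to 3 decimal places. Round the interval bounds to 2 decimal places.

The population standard deviation σ is known, so use a z-interval (standard normal critical value).

For 95% confidence, z* = 1.96 (from standard normal table)

Standard error: SE = σ/√n = 5/√49 = 0.714286

Margin of error: E = z* × SE = 1.96 × 0.714286 = 1.4000

Z-interval: x̄ ± E = 36 ± 1.4000 = (34.6000, 37.4000)

Rounded to 2 decimal places:

(34.60, 37.40)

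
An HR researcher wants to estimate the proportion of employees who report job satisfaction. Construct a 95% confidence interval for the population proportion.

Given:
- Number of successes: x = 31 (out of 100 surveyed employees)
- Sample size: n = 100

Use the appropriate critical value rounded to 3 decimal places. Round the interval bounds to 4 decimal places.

Sample proportion: p̂ = 31/100 = 0.310000

Check conditions for normal approximation:
  np̂ = 31 ≥ 10 ✓
  n(1-p̂) = 69 ≥ 10 ✓

The sample is large enough, so use a z-interval (normal approximation) for the proportion.

For 95% confidence, z* = 1.96 (from standard normal table)

Standard error: SE = √(p̂(1-p̂)/n) = √(0.310000×0.690000/100) = 0.04624932

Margin of error: E = z* × SE = 1.96 × 0.04624932 = 0.090649

Z-interval: p̂ ± E = 0.310000 ± 0.090649 = (0.219351, 0.400649)

Rounded to 4 decimal places:

(0.2194, 0.4006)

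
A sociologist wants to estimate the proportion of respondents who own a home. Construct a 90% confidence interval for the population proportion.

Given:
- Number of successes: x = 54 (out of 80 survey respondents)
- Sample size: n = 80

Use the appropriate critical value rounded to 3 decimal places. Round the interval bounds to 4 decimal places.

Sample proportion: p̂ = 54/80 = 0.675000

Check conditions for normal approximation:
  np̂ = 54 ≥ 10 ✓
  n(1-p̂) = 26 ≥ 10 ✓

The sample is large enough, so use a z-interval (normal approximation) for the proportion.

For 90% confidence, z* = 1.645 (from standard normal table)

Standard error: SE = √(p̂(1-p̂)/n) = √(0.675000×0.325000/80) = 0.05236590

Margin of error: E = z* × SE = 1.645 × 0.05236590 = 0.086142

Z-interval: p̂ ± E = 0.675000 ± 0.086142 = (0.588858, 0.761142)

Rounded to 4 decimal places:

(0.5889, 0.7611)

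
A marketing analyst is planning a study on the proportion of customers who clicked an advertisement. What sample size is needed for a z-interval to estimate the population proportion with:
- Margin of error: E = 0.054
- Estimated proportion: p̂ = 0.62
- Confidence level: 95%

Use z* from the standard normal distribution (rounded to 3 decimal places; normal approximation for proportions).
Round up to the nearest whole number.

Using z* for proportion z-interval (normal approximation).

For 95% confidence, z* = 1.96 (from standard normal table)

Sample size formula for proportion z-interval: n = z*²p̂(1-p̂)/E²

n = 1.96² × 0.62 × 0.38 / 0.054²
  = 3.8416 × 0.2356 / 0.002916
  = 310.3844

Round up to the nearest whole number: n = 311

311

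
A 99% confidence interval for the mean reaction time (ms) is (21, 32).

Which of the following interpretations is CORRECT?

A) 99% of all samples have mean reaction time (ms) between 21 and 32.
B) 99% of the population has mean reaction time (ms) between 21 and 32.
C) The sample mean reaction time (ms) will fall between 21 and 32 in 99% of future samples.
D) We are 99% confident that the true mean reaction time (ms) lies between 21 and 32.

A confidence interval represents our confidence in the procedure, not a probability statement about the parameter.

Key concept: If we repeated this sampling process many times and computed a 99% CI each time, about 99% of those intervals would contain the true population parameter.

For this specific interval (21, 32):
- Midpoint (point estimate): 26.5
- Margin of error: 5.5

The correct interpretation is the one stating confidence that the true parameter lies in the interval — option D.

D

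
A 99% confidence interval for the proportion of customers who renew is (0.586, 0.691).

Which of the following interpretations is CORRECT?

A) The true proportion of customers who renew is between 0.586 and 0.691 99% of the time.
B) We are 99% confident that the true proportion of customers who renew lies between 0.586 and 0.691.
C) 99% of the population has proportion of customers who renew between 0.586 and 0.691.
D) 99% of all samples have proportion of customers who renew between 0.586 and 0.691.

A confidence interval represents our confidence in the procedure, not a probability statement about the parameter.

Key concept: If we repeated this sampling process many times and computed a 99% CI each time, about 99% of those intervals would contain the true population parameter.

For this specific interval (0.586, 0.691):
- Midpoint (point estimate): 0.6385
- Margin of error: 0.0525

The correct interpretation is the one stating confidence that the true parameter lies in the interval — option B.

B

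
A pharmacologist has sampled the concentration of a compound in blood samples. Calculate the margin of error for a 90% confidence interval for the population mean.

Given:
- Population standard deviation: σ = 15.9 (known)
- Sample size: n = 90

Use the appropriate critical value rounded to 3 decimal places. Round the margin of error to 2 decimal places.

The population standard deviation σ is known, so use the z-interval margin of error formula.

For 90% confidence, z* = 1.645 (from standard normal table)

Margin of error formula for z-interval: E = z* × σ/√n

E = 1.645 × 15.9/√90
  = 1.645 × 1.676007
  = 2.7570

Rounded to 2 decimal places:

2.76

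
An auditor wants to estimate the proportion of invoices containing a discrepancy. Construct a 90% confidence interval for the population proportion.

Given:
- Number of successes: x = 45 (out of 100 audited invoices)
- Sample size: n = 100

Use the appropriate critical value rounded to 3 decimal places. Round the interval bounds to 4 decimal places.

Sample proportion: p̂ = 45/100 = 0.450000

Check conditions for normal approximation:
  np̂ = 45 ≥ 10 ✓
  n(1-p̂) = 55 ≥ 10 ✓

The sample is large enough, so use a z-interval (normal approximation) for the proportion.

For 90% confidence, z* = 1.645 (from standard normal table)

Standard error: SE = √(p̂(1-p̂)/n) = √(0.450000×0.550000/100) = 0.04974937

Margin of error: E = z* × SE = 1.645 × 0.04974937 = 0.081838

Z-interval: p̂ ± E = 0.450000 ± 0.081838 = (0.368162, 0.531838)

Rounded to 4 decimal places:

(0.3682, 0.5318)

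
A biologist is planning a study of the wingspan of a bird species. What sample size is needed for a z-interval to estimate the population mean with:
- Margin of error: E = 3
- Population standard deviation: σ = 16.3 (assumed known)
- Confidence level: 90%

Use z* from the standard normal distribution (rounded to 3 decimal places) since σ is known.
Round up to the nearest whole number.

Using z* since population σ is known (z-interval formula).

For 90% confidence, z* = 1.645 (from standard normal table)

Sample size formula for z-interval: n = (z*σ/E)²

n = (1.645 × 16.3 / 3)²
  = (8.937833)²
  = 79.8849

Round up to the nearest whole number: n = 80

80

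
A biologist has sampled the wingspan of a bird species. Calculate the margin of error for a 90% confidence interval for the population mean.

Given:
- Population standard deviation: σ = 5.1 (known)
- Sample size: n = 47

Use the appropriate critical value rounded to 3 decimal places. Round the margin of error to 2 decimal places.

The population standard deviation σ is known, so use the z-interval margin of error formula.

For 90% confidence, z* = 1.645 (from standard normal table)

Margin of error formula for z-interval: E = z* × σ/√n

E = 1.645 × 5.1/√47
  = 1.645 × 0.743911
  = 1.2237

Rounded to 2 decimal places:

1.22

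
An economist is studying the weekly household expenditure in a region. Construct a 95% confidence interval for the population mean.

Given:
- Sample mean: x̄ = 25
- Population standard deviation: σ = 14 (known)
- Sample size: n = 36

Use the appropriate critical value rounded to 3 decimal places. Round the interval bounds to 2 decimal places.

The population standard deviation σ is known, so use a z-interval (standard normal critical value).

For 95% confidence, z* = 1.96 (from standard normal table)

Standard error: SE = σ/√n = 14/√36 = 2.333333

Margin of error: E = z* × SE = 1.96 × 2.333333 = 4.5733

Z-interval: x̄ ± E = 25 ± 4.5733 = (20.4267, 29.5733)

Rounded to 2 decimal places:

(20.43, 29.57)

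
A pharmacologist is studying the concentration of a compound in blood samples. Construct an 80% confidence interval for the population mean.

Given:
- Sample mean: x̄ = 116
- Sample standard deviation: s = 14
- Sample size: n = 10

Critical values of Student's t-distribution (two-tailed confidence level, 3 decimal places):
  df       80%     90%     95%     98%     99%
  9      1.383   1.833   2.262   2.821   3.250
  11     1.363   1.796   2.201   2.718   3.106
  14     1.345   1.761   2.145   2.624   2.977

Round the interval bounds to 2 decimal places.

The population standard deviation σ is unknown (only the sample standard deviation s is given), so use a t-interval with df = n - 1 = 10 - 1 = 9.

For 80% confidence with df = 9, t* = 1.383 (from t-table)

Standard error: SE = s/√n = 14/√10 = 4.427189

Margin of error: E = t* × SE = 1.383 × 4.427189 = 6.1228

T-interval: x̄ ± E = 116 ± 6.1228 = (109.8772, 122.1228)

Rounded to 2 decimal places:

(109.88, 122.12)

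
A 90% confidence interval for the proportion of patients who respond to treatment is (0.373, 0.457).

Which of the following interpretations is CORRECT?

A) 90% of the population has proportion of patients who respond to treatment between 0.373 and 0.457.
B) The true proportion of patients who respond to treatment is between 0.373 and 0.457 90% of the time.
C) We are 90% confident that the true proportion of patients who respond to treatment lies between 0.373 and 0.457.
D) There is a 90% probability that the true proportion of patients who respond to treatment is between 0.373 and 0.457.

A confidence interval represents our confidence in the procedure, not a probability statement about the parameter.

Key concept: If we repeated this sampling process many times and computed a 90% CI each time, about 90% of those intervals would contain the true population parameter.

For this specific interval (0.373, 0.457):
- Midpoint (point estimate): 0.415
- Margin of error: 0.042

The correct interpretation is the one stating confidence that the true parameter lies in the interval — option C.

C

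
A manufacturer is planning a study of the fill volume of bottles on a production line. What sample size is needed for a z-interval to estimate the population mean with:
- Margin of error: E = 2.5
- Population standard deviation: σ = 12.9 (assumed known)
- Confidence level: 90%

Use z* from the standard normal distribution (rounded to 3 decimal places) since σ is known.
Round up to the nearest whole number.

Using z* since population σ is known (z-interval formula).

For 90% confidence, z* = 1.645 (from standard normal table)

Sample size formula for z-interval: n = (z*σ/E)²

n = (1.645 × 12.9 / 2.5)²
  = (8.488200)²
  = 72.0495

Round up to the nearest whole number: n = 73

73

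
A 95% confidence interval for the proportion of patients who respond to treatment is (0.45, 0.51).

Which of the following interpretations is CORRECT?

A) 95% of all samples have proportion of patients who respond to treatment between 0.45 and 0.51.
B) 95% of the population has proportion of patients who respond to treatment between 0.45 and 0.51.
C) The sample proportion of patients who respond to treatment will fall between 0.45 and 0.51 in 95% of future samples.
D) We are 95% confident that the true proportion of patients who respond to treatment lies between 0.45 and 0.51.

A confidence interval represents our confidence in the procedure, not a probability statement about the parameter.

Key concept: If we repeated this sampling process many times and computed a 95% CI each time, about 95% of those intervals would contain the true population parameter.

For this specific interval (0.45, 0.51):
- Midpoint (point estimate): 0.48
- Margin of error: 0.03

The correct interpretation is the one stating confidence that the true parameter lies in the interval — option D.

D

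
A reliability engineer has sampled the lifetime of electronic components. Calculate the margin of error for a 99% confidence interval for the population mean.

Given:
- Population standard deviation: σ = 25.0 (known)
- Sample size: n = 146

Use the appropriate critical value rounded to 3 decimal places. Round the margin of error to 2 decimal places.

The population standard deviation σ is known, so use the z-interval margin of error formula.

For 99% confidence, z* = 2.576 (from standard normal table)

Margin of error formula for z-interval: E = z* × σ/√n

E = 2.576 × 25.0/√146
  = 2.576 × 2.069015
  = 5.3298

Rounded to 2 decimal places:

5.33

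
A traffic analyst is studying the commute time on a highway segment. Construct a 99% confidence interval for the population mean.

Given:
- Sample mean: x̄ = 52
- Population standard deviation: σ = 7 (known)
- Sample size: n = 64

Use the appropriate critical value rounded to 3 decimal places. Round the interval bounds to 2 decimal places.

The population standard deviation σ is known, so use a z-interval (standard normal critical value).

For 99% confidence, z* = 2.576 (from standard normal table)

Standard error: SE = σ/√n = 7/√64 = 0.875000

Margin of error: E = z* × SE = 2.576 × 0.875000 = 2.2540

Z-interval: x̄ ± E = 52 ± 2.2540 = (49.7460, 54.2540)

Rounded to 2 decimal places:

(49.75, 54.25)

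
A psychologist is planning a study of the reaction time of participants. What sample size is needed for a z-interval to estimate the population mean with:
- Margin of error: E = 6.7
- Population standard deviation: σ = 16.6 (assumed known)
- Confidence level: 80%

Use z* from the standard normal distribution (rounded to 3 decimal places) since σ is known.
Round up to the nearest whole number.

Using z* since population σ is known (z-interval formula).

For 80% confidence, z* = 1.282 (from standard normal table)

Sample size formula for z-interval: n = (z*σ/E)²

n = (1.282 × 16.6 / 6.7)²
  = (3.176299)²
  = 10.0889

Round up to the nearest whole number: n = 11

11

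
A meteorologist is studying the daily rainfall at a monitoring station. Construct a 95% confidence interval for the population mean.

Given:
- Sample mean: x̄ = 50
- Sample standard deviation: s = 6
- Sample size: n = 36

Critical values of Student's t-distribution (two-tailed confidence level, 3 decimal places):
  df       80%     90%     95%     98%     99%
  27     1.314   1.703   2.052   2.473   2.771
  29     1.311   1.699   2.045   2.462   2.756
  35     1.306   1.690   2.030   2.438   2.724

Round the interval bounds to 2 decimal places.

The population standard deviation σ is unknown (only the sample standard deviation s is given), so use a t-interval with df = n - 1 = 36 - 1 = 35.

For 95% confidence with df = 35, t* = 2.030 (from t-table)

Standard error: SE = s/√n = 6/√36 = 1.000000

Margin of error: E = t* × SE = 2.030 × 1.000000 = 2.0300

T-interval: x̄ ± E = 50 ± 2.0300 = (47.9700, 52.0300)

Rounded to 2 decimal places:

(47.97, 52.03)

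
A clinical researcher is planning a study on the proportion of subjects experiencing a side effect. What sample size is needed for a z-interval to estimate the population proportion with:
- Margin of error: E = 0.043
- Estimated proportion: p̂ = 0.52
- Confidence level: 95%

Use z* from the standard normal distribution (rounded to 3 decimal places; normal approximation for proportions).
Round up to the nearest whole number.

Using z* for proportion z-interval (normal approximation).

For 95% confidence, z* = 1.96 (from standard normal table)

Sample size formula for proportion z-interval: n = z*²p̂(1-p̂)/E²

n = 1.96² × 0.52 × 0.48 / 0.043²
  = 3.8416 × 0.2496 / 0.001849
  = 518.5848

Round up to the nearest whole number: n = 519

519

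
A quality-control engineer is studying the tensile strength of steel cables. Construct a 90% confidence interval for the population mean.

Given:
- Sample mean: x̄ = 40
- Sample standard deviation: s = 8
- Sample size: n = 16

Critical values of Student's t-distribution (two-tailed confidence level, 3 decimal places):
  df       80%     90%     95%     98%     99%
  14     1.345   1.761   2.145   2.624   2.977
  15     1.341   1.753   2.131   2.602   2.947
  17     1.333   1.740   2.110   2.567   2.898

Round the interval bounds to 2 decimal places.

The population standard deviation σ is unknown (only the sample standard deviation s is given), so use a t-interval with df = n - 1 = 16 - 1 = 15.

For 90% confidence with df = 15, t* = 1.753 (from t-table)

Standard error: SE = s/√n = 8/√16 = 2.000000

Margin of error: E = t* × SE = 1.753 × 2.000000 = 3.5060

T-interval: x̄ ± E = 40 ± 3.5060 = (36.4940, 43.5060)

Rounded to 2 decimal places:

(36.49, 43.51)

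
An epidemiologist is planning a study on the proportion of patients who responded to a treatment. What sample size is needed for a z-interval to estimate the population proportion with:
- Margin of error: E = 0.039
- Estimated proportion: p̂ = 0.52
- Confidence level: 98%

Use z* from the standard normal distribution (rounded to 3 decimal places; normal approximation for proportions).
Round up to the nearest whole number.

Using z* for proportion z-interval (normal approximation).

For 98% confidence, z* = 2.326 (from standard normal table)

Sample size formula for proportion z-interval: n = z*²p̂(1-p̂)/E²

n = 2.326² × 0.52 × 0.48 / 0.039²
  = 5.410276 × 0.2496 / 0.001521
  = 887.8402

Round up to the nearest whole number: n = 888

888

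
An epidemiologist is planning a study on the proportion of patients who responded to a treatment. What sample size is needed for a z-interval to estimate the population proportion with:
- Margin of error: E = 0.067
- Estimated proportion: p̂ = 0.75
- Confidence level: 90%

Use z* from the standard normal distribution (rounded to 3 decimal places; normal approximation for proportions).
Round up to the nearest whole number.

Using z* for proportion z-interval (normal approximation).

For 90% confidence, z* = 1.645 (from standard normal table)

Sample size formula for proportion z-interval: n = z*²p̂(1-p̂)/E²

n = 1.645² × 0.75 × 0.25 / 0.067²
  = 2.706025 × 0.1875 / 0.004489
  = 113.0273

Round up to the nearest whole number: n = 114

114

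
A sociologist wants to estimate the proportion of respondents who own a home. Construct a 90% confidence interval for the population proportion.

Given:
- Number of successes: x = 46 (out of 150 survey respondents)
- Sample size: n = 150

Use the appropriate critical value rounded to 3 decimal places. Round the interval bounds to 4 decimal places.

Sample proportion: p̂ = 46/150 = 0.306667

Check conditions for normal approximation:
  np̂ = 46 ≥ 10 ✓
  n(1-p̂) = 104 ≥ 10 ✓

The sample is large enough, so use a z-interval (normal approximation) for the proportion.

For 90% confidence, z* = 1.645 (from standard normal table)

Standard error: SE = √(p̂(1-p̂)/n) = √(0.306667×0.693333/150) = 0.03764946

Margin of error: E = z* × SE = 1.645 × 0.03764946 = 0.061933

Z-interval: p̂ ± E = 0.306667 ± 0.061933 = (0.244733, 0.368600)

Rounded to 4 decimal places:

(0.2447, 0.3686)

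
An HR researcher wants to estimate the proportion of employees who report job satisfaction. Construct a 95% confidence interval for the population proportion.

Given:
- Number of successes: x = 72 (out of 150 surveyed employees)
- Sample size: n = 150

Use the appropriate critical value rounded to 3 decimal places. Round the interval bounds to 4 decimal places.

Sample proportion: p̂ = 72/150 = 0.480000

Check conditions for normal approximation:
  np̂ = 72 ≥ 10 ✓
  n(1-p̂) = 78 ≥ 10 ✓

The sample is large enough, so use a z-interval (normal approximation) for the proportion.

For 95% confidence, z* = 1.96 (from standard normal table)

Standard error: SE = √(p̂(1-p̂)/n) = √(0.480000×0.520000/150) = 0.04079216

Margin of error: E = z* × SE = 1.96 × 0.04079216 = 0.079953

Z-interval: p̂ ± E = 0.480000 ± 0.079953 = (0.400047, 0.559953)

Rounded to 4 decimal places:

(0.4000, 0.5600)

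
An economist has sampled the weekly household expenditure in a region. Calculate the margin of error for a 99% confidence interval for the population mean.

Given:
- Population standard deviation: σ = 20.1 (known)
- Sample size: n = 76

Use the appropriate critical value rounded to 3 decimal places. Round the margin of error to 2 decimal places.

The population standard deviation σ is known, so use the z-interval margin of error formula.

For 99% confidence, z* = 2.576 (from standard normal table)

Margin of error formula for z-interval: E = z* × σ/√n

E = 2.576 × 20.1/√76
  = 2.576 × 2.305628
  = 5.9393

Rounded to 2 decimal places:

5.94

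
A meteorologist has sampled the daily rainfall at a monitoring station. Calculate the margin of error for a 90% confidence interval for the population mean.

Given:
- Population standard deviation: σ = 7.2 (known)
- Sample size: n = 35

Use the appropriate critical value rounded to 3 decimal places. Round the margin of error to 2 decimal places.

The population standard deviation σ is known, so use the z-interval margin of error formula.

For 90% confidence, z* = 1.645 (from standard normal table)

Margin of error formula for z-interval: E = z* × σ/√n

E = 1.645 × 7.2/√35
  = 1.645 × 1.217022
  = 2.0020

Rounded to 2 decimal places:

2.00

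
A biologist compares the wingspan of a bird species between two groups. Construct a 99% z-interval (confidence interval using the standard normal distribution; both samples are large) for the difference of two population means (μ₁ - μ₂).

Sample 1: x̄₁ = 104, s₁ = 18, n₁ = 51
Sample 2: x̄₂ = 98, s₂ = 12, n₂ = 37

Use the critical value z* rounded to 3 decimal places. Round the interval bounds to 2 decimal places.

Both samples are large (n₁ = 51 ≥ 30, n₂ = 37 ≥ 30), so a z-interval for the difference of means applies.

Point estimate: x̄₁ - x̄₂ = 104 - 98 = 6

Standard error: SE = √(s₁²/n₁ + s₂²/n₂)
= √(18²/51 + 12²/37)
= √(6.352941 + 3.891892)
= 3.200755

For 99% confidence, z* = 2.576 (from standard normal table)
Margin of error: E = z* × SE = 2.576 × 3.200755 = 8.2451

Z-interval: (x̄₁ - x̄₂) ± E = 6 ± 8.2451 = (-2.2451, 14.2451)

Rounded to 2 decimal places:

(-2.25, 14.25)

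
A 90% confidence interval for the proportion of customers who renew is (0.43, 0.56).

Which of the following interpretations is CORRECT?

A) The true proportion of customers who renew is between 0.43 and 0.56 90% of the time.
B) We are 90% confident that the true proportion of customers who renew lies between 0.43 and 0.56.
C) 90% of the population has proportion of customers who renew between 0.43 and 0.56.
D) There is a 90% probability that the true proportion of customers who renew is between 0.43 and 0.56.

A confidence interval represents our confidence in the procedure, not a probability statement about the parameter.

Key concept: If we repeated this sampling process many times and computed a 90% CI each time, about 90% of those intervals would contain the true population parameter.

For this specific interval (0.43, 0.56):
- Midpoint (point estimate): 0.495
- Margin of error: 0.065

The correct interpretation is the one stating confidence that the true parameter lies in the interval — option B.

B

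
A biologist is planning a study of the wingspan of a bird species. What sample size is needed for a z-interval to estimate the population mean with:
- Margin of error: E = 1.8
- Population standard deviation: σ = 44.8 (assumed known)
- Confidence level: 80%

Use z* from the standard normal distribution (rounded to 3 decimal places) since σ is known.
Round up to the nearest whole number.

Using z* since population σ is known (z-interval formula).

For 80% confidence, z* = 1.282 (from standard normal table)

Sample size formula for z-interval: n = (z*σ/E)²

n = (1.282 × 44.8 / 1.8)²
  = (31.907556)²
  = 1018.0921

Round up to the nearest whole number: n = 1019

1019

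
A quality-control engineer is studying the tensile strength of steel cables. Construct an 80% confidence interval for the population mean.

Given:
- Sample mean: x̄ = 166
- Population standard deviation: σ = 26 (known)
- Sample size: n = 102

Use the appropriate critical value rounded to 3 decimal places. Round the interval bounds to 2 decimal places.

The population standard deviation σ is known, so use a z-interval (standard normal critical value).

For 80% confidence, z* = 1.282 (from standard normal table)

Standard error: SE = σ/√n = 26/√102 = 2.574384

Margin of error: E = z* × SE = 1.282 × 2.574384 = 3.3004

Z-interval: x̄ ± E = 166 ± 3.3004 = (162.6996, 169.3004)

Rounded to 2 decimal places:

(162.70, 169.30)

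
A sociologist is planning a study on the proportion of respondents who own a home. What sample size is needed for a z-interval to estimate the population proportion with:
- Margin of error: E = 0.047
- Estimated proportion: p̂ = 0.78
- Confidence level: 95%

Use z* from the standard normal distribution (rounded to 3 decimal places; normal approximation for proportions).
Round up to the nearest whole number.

Using z* for proportion z-interval (normal approximation).

For 95% confidence, z* = 1.96 (from standard normal table)

Sample size formula for proportion z-interval: n = z*²p̂(1-p̂)/E²

n = 1.96² × 0.78 × 0.22 / 0.047²
  = 3.8416 × 0.1716 / 0.002209
  = 298.4240

Round up to the nearest whole number: n = 299

299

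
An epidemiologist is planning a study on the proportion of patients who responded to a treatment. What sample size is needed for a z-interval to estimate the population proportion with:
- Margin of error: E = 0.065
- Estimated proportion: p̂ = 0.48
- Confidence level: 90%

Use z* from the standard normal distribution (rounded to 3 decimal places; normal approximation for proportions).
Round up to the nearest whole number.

Using z* for proportion z-interval (normal approximation).

For 90% confidence, z* = 1.645 (from standard normal table)

Sample size formula for proportion z-interval: n = z*²p̂(1-p̂)/E²

n = 1.645² × 0.48 × 0.52 / 0.065²
  = 2.706025 × 0.2496 / 0.004225
  = 159.8636

Round up to the nearest whole number: n = 160

160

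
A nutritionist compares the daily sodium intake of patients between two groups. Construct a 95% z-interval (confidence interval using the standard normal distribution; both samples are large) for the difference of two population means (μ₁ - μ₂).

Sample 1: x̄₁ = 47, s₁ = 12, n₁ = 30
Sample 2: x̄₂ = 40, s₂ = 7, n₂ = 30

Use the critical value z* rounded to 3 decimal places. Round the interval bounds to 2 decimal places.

Both samples are large (n₁ = 30 ≥ 30, n₂ = 30 ≥ 30), so a z-interval for the difference of means applies.

Point estimate: x̄₁ - x̄₂ = 47 - 40 = 7

Standard error: SE = √(s₁²/n₁ + s₂²/n₂)
= √(12²/30 + 7²/30)
= √(4.800000 + 1.633333)
= 2.536402

For 95% confidence, z* = 1.96 (from standard normal table)
Margin of error: E = z* × SE = 1.96 × 2.536402 = 4.9713

Z-interval: (x̄₁ - x̄₂) ± E = 7 ± 4.9713 = (2.0287, 11.9713)

Rounded to 2 decimal places:

(2.03, 11.97)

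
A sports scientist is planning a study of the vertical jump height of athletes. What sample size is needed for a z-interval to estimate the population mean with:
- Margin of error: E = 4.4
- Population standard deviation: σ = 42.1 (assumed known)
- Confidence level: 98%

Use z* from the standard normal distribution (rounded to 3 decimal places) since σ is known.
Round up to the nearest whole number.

Using z* since population σ is known (z-interval formula).

For 98% confidence, z* = 2.326 (from standard normal table)

Sample size formula for z-interval: n = (z*σ/E)²

n = (2.326 × 42.1 / 4.4)²
  = (22.255591)²
  = 495.3113

Round up to the nearest whole number: n = 496

496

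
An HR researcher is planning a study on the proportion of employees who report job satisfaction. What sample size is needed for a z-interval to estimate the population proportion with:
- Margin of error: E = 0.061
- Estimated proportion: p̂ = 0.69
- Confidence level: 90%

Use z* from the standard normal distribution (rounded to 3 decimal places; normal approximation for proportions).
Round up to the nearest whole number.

Using z* for proportion z-interval (normal approximation).

For 90% confidence, z* = 1.645 (from standard normal table)

Sample size formula for proportion z-interval: n = z*²p̂(1-p̂)/E²

n = 1.645² × 0.69 × 0.31 / 0.061²
  = 2.706025 × 0.2139 / 0.003721
  = 155.5546

Round up to the nearest whole number: n = 156

156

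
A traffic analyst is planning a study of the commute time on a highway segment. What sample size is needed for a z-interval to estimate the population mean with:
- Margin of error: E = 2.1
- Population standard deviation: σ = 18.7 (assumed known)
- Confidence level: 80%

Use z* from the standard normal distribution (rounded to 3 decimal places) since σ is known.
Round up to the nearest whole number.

Using z* since population σ is known (z-interval formula).

For 80% confidence, z* = 1.282 (from standard normal table)

Sample size formula for z-interval: n = (z*σ/E)²

n = (1.282 × 18.7 / 2.1)²
  = (11.415905)²
  = 130.3229

Round up to the nearest whole number: n = 131

131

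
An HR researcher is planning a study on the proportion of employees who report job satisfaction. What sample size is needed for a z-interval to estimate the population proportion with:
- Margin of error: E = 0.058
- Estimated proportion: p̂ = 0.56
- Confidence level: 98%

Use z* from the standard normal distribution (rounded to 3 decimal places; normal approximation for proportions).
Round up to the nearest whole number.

Using z* for proportion z-interval (normal approximation).

For 98% confidence, z* = 2.326 (from standard normal table)

Sample size formula for proportion z-interval: n = z*²p̂(1-p̂)/E²

n = 2.326² × 0.56 × 0.44 / 0.058²
  = 5.410276 × 0.2464 / 0.003364
  = 396.2818

Round up to the nearest whole number: n = 397

397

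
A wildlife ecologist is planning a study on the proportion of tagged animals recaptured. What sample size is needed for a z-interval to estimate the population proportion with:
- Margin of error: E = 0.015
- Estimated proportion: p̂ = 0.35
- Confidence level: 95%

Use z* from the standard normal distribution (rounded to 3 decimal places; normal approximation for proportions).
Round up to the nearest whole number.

Using z* for proportion z-interval (normal approximation).

For 95% confidence, z* = 1.96 (from standard normal table)

Sample size formula for proportion z-interval: n = z*²p̂(1-p̂)/E²

n = 1.96² × 0.35 × 0.65 / 0.015²
  = 3.8416 × 0.2275 / 0.000225
  = 3884.2844

Round up to the nearest whole number: n = 3885

3885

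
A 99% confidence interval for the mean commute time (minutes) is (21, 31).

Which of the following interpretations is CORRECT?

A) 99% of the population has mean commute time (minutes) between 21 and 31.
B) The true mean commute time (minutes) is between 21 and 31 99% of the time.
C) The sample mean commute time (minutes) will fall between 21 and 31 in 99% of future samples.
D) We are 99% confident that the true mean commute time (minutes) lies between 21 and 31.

A confidence interval represents our confidence in the procedure, not a probability statement about the parameter.

Key concept: If we repeated this sampling process many times and computed a 99% CI each time, about 99% of those intervals would contain the true population parameter.

For this specific interval (21, 31):
- Midpoint (point estimate): 26
- Margin of error: 5

The correct interpretation is the one stating confidence that the true parameter lies in the interval — option D.

D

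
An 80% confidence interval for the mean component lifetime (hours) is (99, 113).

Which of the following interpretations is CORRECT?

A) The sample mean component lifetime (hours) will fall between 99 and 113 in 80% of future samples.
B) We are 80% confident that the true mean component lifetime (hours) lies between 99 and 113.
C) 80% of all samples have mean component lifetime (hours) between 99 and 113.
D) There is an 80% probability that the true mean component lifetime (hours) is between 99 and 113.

A confidence interval represents our confidence in the procedure, not a probability statement about the parameter.

Key concept: If we repeated this sampling process many times and computed an 80% CI each time, about 80% of those intervals would contain the true population parameter.

For this specific interval (99, 113):
- Midpoint (point estimate): 106
- Margin of error: 7

The correct interpretation is the one stating confidence that the true parameter lies in the interval — option B.

B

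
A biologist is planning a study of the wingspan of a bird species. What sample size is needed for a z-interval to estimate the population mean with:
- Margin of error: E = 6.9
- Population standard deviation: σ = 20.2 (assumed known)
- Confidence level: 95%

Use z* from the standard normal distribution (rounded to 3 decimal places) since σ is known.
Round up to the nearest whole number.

Using z* since population σ is known (z-interval formula).

For 95% confidence, z* = 1.96 (from standard normal table)

Sample size formula for z-interval: n = (z*σ/E)²

n = (1.96 × 20.2 / 6.9)²
  = (5.737971)²
  = 32.9243

Round up to the nearest whole number: n = 33

33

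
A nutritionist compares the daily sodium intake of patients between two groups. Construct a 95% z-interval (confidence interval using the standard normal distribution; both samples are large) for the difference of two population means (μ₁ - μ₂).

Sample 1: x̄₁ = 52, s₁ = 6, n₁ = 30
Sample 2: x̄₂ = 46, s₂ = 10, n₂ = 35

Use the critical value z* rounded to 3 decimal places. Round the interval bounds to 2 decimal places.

Both samples are large (n₁ = 30 ≥ 30, n₂ = 35 ≥ 30), so a z-interval for the difference of means applies.

Point estimate: x̄₁ - x̄₂ = 52 - 46 = 6

Standard error: SE = √(s₁²/n₁ + s₂²/n₂)
= √(6²/30 + 10²/35)
= √(1.200000 + 2.857143)
= 2.014235

For 95% confidence, z* = 1.96 (from standard normal table)
Margin of error: E = z* × SE = 1.96 × 2.014235 = 3.9479

Z-interval: (x̄₁ - x̄₂) ± E = 6 ± 3.9479 = (2.0521, 9.9479)

Rounded to 2 decimal places:

(2.05, 9.95)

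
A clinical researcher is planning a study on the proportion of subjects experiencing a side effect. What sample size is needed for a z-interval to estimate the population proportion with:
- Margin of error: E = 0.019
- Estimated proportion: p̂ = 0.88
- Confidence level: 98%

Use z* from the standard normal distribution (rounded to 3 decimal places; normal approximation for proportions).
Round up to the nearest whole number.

Using z* for proportion z-interval (normal approximation).

For 98% confidence, z* = 2.326 (from standard normal table)

Sample size formula for proportion z-interval: n = z*²p̂(1-p̂)/E²

n = 2.326² × 0.88 × 0.12 / 0.019²
  = 5.410276 × 0.1056 / 0.000361
  = 1582.6181

Round up to the nearest whole number: n = 1583

1583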